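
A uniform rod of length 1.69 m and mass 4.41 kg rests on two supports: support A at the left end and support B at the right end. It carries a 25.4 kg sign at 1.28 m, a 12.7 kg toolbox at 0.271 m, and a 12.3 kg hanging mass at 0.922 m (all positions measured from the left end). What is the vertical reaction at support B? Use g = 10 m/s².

Take moments about support A.
Beam weight: 4.41 × 10 = 44.1 N down at 0.845 m → arm 0.845 m, τ = 44.1 × 0.845 = 37.26 N·m clockwise.
Sign: 25.4 × 10 = 254 N down at 1.28 m → arm 1.28 m, τ = 254 × 1.28 = 325.1 N·m clockwise.
Toolbox: 12.7 × 10 = 127 N down at 0.271 m → arm 0.271 m, τ = 127 × 0.271 = 34.42 N·m clockwise.
Hanging mass: 12.3 × 10 = 123 N down at 0.922 m → arm 0.922 m, τ = 123 × 0.922 = 113.4 N·m clockwise.
Net load moment about support A = 510.2 N·m clockwise.
Reaction R at support B is upward at 1.69 m, arm 1.69 m → moment R × 1.69 counterclockwise.
Setting net torque to zero: R × 1.69 = 510.2 → R = 302 N.

R_B ≈ 302 N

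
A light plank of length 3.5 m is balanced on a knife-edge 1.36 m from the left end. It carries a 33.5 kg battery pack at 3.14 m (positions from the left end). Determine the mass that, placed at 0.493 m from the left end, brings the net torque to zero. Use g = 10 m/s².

m ≈ 68.8 kg

Choose the knife-edge (at 1.36 m from the left end) as the axis so the support reaction has zero arm there.
Battery pack: 33.5 × 10 = 335 N down at 3.14 m → arm 1.78 m, τ = 335 × 1.78 = 596.3 N·m clockwise.
Net moment of known loads = 596.3 N·m clockwise.
An unknown mass m at 0.493 m has arm 0.867 m; its moment is m·g·0.867 counterclockwise.
Balancing moments: m × 10 × 0.867 = 596.3, giving m = 596.3 / (10 × 0.867) = 68.8 kg.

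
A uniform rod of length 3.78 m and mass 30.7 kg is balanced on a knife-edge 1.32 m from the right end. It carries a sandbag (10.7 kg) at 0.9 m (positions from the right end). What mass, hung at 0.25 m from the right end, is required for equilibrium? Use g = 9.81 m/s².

m ≈ 12.2 kg

Choose the knife-edge (at 1.32 m from the right end) as the axis so the support reaction has zero arm there.
Beam weight: 30.7 × 9.81 = 301.2 N down at 1.89 m → arm 0.57 m, τ = 301.2 × 0.57 = 171.7 N·m counterclockwise.
Sandbag: 10.7 × 9.81 = 105 N down at 0.9 m → arm 0.42 m, τ = 105 × 0.42 = 44.1 N·m clockwise.
Net moment of known loads = 127.6 N·m counterclockwise.
An unknown mass m at 0.25 m has arm 1.07 m; its moment is m·g·1.07 clockwise.
For rotational equilibrium, m × 9.81 × 1.07 = 127.6, so m = 127.6 / (9.81 × 1.07) = 12.2 kg.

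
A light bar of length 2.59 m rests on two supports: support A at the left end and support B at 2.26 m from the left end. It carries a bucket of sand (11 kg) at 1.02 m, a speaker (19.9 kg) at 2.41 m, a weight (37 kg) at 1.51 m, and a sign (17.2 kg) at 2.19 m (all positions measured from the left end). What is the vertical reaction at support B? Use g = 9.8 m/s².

Taking torques about support A:
Bucket of sand: 11 × 9.8 = 107.8 N down at 1.02 m → arm 1.02 m, τ = 107.8 × 1.02 = 110 N·m clockwise.
Speaker: 19.9 × 9.8 = 195 N down at 2.41 m → arm 2.41 m, τ = 195 × 2.41 = 470 N·m clockwise.
Weight: 37 × 9.8 = 362.6 N down at 1.51 m → arm 1.51 m, τ = 362.6 × 1.51 = 547.5 N·m clockwise.
Sign: 17.2 × 9.8 = 168.6 N down at 2.19 m → arm 2.19 m, τ = 168.6 × 2.19 = 369.2 N·m clockwise.
Net load moment about support A = 1497 N·m clockwise.
Reaction R at support B is upward at 2.26 m, arm 2.26 m → moment R × 2.26 counterclockwise.
For rotational equilibrium, R × 2.26 = 1497, so R = 662 N.

R_B ≈ 662 N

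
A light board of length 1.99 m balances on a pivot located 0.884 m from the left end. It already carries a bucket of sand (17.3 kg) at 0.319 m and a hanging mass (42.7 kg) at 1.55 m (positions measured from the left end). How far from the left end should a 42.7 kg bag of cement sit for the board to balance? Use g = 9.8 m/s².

Take moments about the pivot (at 0.884 m from the left end).
Bucket of sand: 17.3 × 9.8 = 169.5 N down at 0.319 m → arm 0.565 m, τ = 169.5 × 0.565 = 95.77 N·m counterclockwise.
Hanging mass: 42.7 × 9.8 = 418.5 N down at 1.55 m → arm 0.666 m, τ = 418.5 × 0.666 = 278.7 N·m clockwise.
Net moment of existing loads = 182.9 N·m clockwise.
The bag of cement weighs 42.7 × 9.8 = 418.5 N and must supply an equal counterclockwise moment, so its lever arm about the pivot is 182.9 / 418.5 = 0.437 m.
That puts it at 0.884 − 0.437 = 0.447 m from the left end.

x ≈ 0.447 m from the left end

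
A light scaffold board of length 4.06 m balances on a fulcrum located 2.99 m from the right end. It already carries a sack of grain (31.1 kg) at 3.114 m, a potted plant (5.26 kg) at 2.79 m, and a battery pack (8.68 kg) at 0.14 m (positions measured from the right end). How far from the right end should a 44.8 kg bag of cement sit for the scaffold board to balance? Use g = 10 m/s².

About the fulcrum (at 2.99 m from the right end):
Sack of grain: 31.1 × 10 = 311 N down at 3.114 m → arm 0.124 m, τ = 311 × 0.124 = 38.56 N·m counterclockwise.
Potted plant: 5.26 × 10 = 52.6 N down at 2.79 m → arm 0.2 m, τ = 52.6 × 0.2 = 10.52 N·m clockwise.
Battery pack: 8.68 × 10 = 86.8 N down at 0.14 m → arm 2.85 m, τ = 86.8 × 2.85 = 247.4 N·m clockwise.
Net moment of existing loads = 219.4 N·m clockwise.
The bag of cement weighs 44.8 × 10 = 448 N and must supply an equal counterclockwise moment, so its lever arm about the fulcrum is 219.4 / 448 = 0.49 m.
That puts it at 2.99 + 0.49 = 3.48 m from the right end.

x ≈ 3.48 m from the right end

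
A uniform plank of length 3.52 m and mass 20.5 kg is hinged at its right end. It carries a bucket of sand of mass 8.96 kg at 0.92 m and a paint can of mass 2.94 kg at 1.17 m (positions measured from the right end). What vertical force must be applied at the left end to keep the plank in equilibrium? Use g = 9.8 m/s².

F ≈ 133 N

Taking torques about the right end:
Beam weight: 20.5 × 9.8 = 200.9 N down at 1.76 m → arm 1.76 m, τ = 200.9 × 1.76 = 353.6 N·m counterclockwise.
Bucket of sand: 8.96 × 9.8 = 87.81 N down at 0.92 m → arm 0.92 m, τ = 87.81 × 0.92 = 80.79 N·m counterclockwise.
Paint can: 2.94 × 9.8 = 28.81 N down at 1.17 m → arm 1.17 m, τ = 28.81 × 1.17 = 33.71 N·m counterclockwise.
Net moment of the loads = 468.1 N·m counterclockwise.
The upward force F acts at the left end, arm 3.52 m, giving F × 3.52 clockwise.
Στ = 0 ⇒ F × 3.52 = 468.1 ⇒ F = 468.1 / 3.52 = 133 N.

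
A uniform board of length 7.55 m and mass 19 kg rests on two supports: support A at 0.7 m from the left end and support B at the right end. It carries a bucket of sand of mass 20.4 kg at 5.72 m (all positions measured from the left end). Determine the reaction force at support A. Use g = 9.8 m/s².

Sum moments about support B (its reaction then has zero moment arm).
Beam weight: 19 × 9.8 = 186.2 N down at 3.775 m → arm 3.775 m, τ = 186.2 × 3.775 = 702.9 N·m counterclockwise.
Bucket of sand: 20.4 × 9.8 = 199.9 N down at 5.72 m → arm 1.83 m, τ = 199.9 × 1.83 = 365.8 N·m counterclockwise.
Net load moment about support B = 1069 N·m counterclockwise.
Reaction R at support A is upward at 0.7 m, arm 6.85 m → moment R × 6.85 clockwise.
Setting net torque to zero: R × 6.85 = 1069 → R = 156 N.

R_A ≈ 156 N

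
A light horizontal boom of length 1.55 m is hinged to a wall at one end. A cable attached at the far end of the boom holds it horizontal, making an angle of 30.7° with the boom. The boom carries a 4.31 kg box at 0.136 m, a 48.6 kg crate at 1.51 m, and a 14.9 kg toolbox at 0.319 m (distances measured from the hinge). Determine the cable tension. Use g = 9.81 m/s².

Sum moments about the hinge (the unknown hinge reaction has zero arm there).
Box: 4.31 × 9.81 = 42.28 N down at 0.136 m → arm 0.136 m, τ = 42.28 × 0.136 = 5.75 N·m clockwise.
Crate: 48.6 × 9.81 = 476.8 N down at 1.51 m → arm 1.51 m, τ = 476.8 × 1.51 = 720 N·m clockwise.
Toolbox: 14.9 × 9.81 = 146.2 N down at 0.319 m → arm 0.319 m, τ = 146.2 × 0.319 = 46.64 N·m clockwise.
Total clockwise load moment = 772.4 N·m.
The cable tension T acts at 1.55 m; only its component perpendicular to the boom, T sinθ, produces torque. sin 30.7° = 0.5105.
For rotational equilibrium, T × 1.55 × 0.5105 = 772.4, so T = 772.4 / 0.7913 = 976 N.

T ≈ 976 N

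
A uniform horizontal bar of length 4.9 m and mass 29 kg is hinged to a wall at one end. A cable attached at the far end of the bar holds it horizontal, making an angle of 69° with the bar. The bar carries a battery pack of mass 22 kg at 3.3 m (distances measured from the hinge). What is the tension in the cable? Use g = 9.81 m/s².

Taking torques about the hinge:
Beam weight: 29 × 9.81 = 284.5 N down at 2.45 m → arm 2.45 m, τ = 284.5 × 2.45 = 697 N·m clockwise.
Battery pack: 22 × 9.81 = 215.8 N down at 3.3 m → arm 3.3 m, τ = 215.8 × 3.3 = 712.1 N·m clockwise.
Total clockwise load moment = 1409 N·m.
The cable tension T acts at 4.9 m; only its component perpendicular to the bar, T sinθ, produces torque. sin 69° = 0.9336.
Balancing moments: T × 4.9 × 0.9336 = 1409, giving T = 1409 / 4.575 = 308 N.

T ≈ 308 N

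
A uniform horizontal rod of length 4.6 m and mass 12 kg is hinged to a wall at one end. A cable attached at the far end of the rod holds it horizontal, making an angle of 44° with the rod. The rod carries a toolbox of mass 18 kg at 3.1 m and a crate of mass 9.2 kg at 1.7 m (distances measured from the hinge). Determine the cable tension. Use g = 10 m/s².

Choose the hinge as the axis so the unknown hinge reaction has zero arm there.
Beam weight: 12 × 10 = 120 N down at 2.3 m → arm 2.3 m, τ = 120 × 2.3 = 276 N·m clockwise.
Toolbox: 18 × 10 = 180 N down at 3.1 m → arm 3.1 m, τ = 180 × 3.1 = 558 N·m clockwise.
Crate: 9.2 × 10 = 92 N down at 1.7 m → arm 1.7 m, τ = 92 × 1.7 = 156.4 N·m clockwise.
Total clockwise load moment = 990.4 N·m.
The cable tension T acts at 4.6 m; only its component perpendicular to the rod, T sinθ, produces torque. sin 44° = 0.6947.
For rotational equilibrium, T × 4.6 × 0.6947 = 990.4, so T = 990.4 / 3.196 = 310 N.

T ≈ 310 N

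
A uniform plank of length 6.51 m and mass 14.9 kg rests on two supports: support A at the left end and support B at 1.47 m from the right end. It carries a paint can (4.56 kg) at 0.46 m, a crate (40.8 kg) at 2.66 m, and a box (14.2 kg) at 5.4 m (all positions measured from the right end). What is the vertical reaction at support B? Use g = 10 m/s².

R_B ≈ 494 N

About support A:
Beam weight: 14.9 × 10 = 149 N down at 3.255 m → arm 3.255 m, τ = 149 × 3.255 = 485 N·m clockwise.
Paint can: 4.56 × 10 = 45.6 N down at 0.46 m → arm 6.05 m, τ = 45.6 × 6.05 = 275.9 N·m clockwise.
Crate: 40.8 × 10 = 408 N down at 2.66 m → arm 3.85 m, τ = 408 × 3.85 = 1571 N·m clockwise.
Box: 14.2 × 10 = 142 N down at 5.4 m → arm 1.11 m, τ = 142 × 1.11 = 157.6 N·m clockwise.
Net load moment about support A = 2490 N·m clockwise.
Reaction R at support B is upward at 1.47 m, arm 5.04 m → moment R × 5.04 counterclockwise.
Setting net torque to zero: R × 5.04 = 2490 → R = 494 N.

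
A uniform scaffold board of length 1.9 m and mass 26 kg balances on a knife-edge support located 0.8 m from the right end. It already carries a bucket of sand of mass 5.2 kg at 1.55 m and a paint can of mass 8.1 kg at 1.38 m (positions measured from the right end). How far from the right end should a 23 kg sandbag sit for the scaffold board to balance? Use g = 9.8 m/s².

Choose the knife-edge support (at 0.8 m from the right end) as the axis so the support reaction has zero arm there.
Beam weight: 26 × 9.8 = 254.8 N down at 0.95 m → arm 0.15 m, τ = 254.8 × 0.15 = 38.22 N·m counterclockwise.
Bucket of sand: 5.2 × 9.8 = 50.96 N down at 1.55 m → arm 0.75 m, τ = 50.96 × 0.75 = 38.22 N·m counterclockwise.
Paint can: 8.1 × 9.8 = 79.38 N down at 1.38 m → arm 0.58 m, τ = 79.38 × 0.58 = 46.04 N·m counterclockwise.
Net moment of existing loads = 122.5 N·m counterclockwise.
The sandbag weighs 23 × 9.8 = 225.4 N and must supply an equal clockwise moment, so its lever arm about the knife-edge support is 122.5 / 225.4 = 0.543 m.
That puts it at 0.8 − 0.543 = 0.257 m from the right end.

x ≈ 0.257 m from the right end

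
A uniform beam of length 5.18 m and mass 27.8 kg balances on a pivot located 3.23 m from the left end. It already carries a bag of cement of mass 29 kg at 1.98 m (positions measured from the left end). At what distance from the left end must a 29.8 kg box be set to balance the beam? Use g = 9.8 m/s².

About the pivot (at 3.23 m from the left end):
Beam weight: 27.8 × 9.8 = 272.4 N down at 2.59 m → arm 0.64 m, τ = 272.4 × 0.64 = 174.3 N·m counterclockwise.
Bag of cement: 29 × 9.8 = 284.2 N down at 1.98 m → arm 1.25 m, τ = 284.2 × 1.25 = 355.2 N·m counterclockwise.
Net moment of existing loads = 529.5 N·m counterclockwise.
The box weighs 29.8 × 9.8 = 292 N and must supply an equal clockwise moment, so its lever arm about the pivot is 529.5 / 292 = 1.81 m.
That puts it at 3.23 + 1.81 = 5.04 m from the left end.

x ≈ 5.04 m from the left end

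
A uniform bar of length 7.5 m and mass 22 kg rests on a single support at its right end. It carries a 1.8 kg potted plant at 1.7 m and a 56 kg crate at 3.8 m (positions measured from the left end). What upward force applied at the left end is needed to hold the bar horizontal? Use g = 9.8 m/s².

F ≈ 392 N

Choose the right end as the axis so the unknown pivot reaction has zero arm there.
Beam weight: 22 × 9.8 = 215.6 N down at 3.75 m → arm 3.75 m, τ = 215.6 × 3.75 = 808.5 N·m counterclockwise.
Potted plant: 1.8 × 9.8 = 17.64 N down at 1.7 m → arm 5.8 m, τ = 17.64 × 5.8 = 102.3 N·m counterclockwise.
Crate: 56 × 9.8 = 548.8 N down at 3.8 m → arm 3.7 m, τ = 548.8 × 3.7 = 2031 N·m counterclockwise.
Net moment of the loads = 2942 N·m counterclockwise.
The upward force F acts at the left end, arm 7.5 m, giving F × 7.5 clockwise.
Balancing moments: F × 7.5 = 2942, giving F = 2942 / 7.5 = 392 N.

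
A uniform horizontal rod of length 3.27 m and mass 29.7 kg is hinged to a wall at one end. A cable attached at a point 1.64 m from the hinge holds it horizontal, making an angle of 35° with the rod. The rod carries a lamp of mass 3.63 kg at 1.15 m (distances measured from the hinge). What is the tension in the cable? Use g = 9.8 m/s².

T ≈ 549 N

Take moments about the hinge.
Beam weight: 29.7 × 9.8 = 291.1 N down at 1.635 m → arm 1.635 m, τ = 291.1 × 1.635 = 475.9 N·m clockwise.
Lamp: 3.63 × 9.8 = 35.57 N down at 1.15 m → arm 1.15 m, τ = 35.57 × 1.15 = 40.91 N·m clockwise.
Total clockwise load moment = 516.8 N·m.
The cable tension T acts at 1.64 m; only its component perpendicular to the rod, T sinθ, produces torque. sin 35° = 0.5736.
Balancing moments: T × 1.64 × 0.5736 = 516.8, giving T = 516.8 / 0.9407 = 549 N.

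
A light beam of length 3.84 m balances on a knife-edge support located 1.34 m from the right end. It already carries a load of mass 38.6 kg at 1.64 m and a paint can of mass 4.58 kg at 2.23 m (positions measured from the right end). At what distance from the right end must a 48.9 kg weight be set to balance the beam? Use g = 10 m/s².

x ≈ 1.02 m from the right end

Take moments about the knife-edge support (at 1.34 m from the right end).
Load: 38.6 × 10 = 386 N down at 1.64 m → arm 0.3 m, τ = 386 × 0.3 = 115.8 N·m counterclockwise.
Paint can: 4.58 × 10 = 45.8 N down at 2.23 m → arm 0.89 m, τ = 45.8 × 0.89 = 40.76 N·m counterclockwise.
Net moment of existing loads = 156.6 N·m counterclockwise.
The weight weighs 48.9 × 10 = 489 N and must supply an equal clockwise moment, so its lever arm about the knife-edge support is 156.6 / 489 = 0.32 m.
That puts it at 1.34 − 0.32 = 1.02 m from the right end.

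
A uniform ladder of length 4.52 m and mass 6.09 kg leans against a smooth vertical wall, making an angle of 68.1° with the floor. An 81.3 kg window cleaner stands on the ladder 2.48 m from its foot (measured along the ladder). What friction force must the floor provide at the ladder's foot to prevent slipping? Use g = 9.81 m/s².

f ≈ 188 N

Taking torques about the foot of the ladder:
Ladder weight 6.09×9.81 = 59.74 N acts at 2.26 m along the ladder; its horizontal arm is 2.26·cos68.1° = 0.843 m → τ = 50.36 N·m clockwise.
Window cleaner: 81.3×9.81 = 797.6 N at 2.48 m → arm 0.925 m → τ = 737.8 N·m clockwise.
Wall normal N acts horizontally at the top; its moment arm is the height L sinθ = 4.52·sin68.1° = 4.194 m, counterclockwise.
For rotational equilibrium, N × 4.194 = 788.2, so N = 188 N.
ΣFx = 0: friction at the foot balances the wall's push, so f = N_wall = 188 N.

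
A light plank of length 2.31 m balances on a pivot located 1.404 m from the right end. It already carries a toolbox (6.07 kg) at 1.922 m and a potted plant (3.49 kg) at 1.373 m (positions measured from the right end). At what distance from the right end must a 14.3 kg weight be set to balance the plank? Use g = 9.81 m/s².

Choose the pivot (at 1.404 m from the right end) as the axis so the support reaction has zero arm there.
Toolbox: 6.07 × 9.81 = 59.55 N down at 1.922 m → arm 0.518 m, τ = 59.55 × 0.518 = 30.85 N·m counterclockwise.
Potted plant: 3.49 × 9.81 = 34.24 N down at 1.373 m → arm 0.031 m, τ = 34.24 × 0.031 = 1.061 N·m clockwise.
Net moment of existing loads = 29.79 N·m counterclockwise.
The weight weighs 14.3 × 9.81 = 140.3 N and must supply an equal clockwise moment, so its lever arm about the pivot is 29.79 / 140.3 = 0.212 m.
That puts it at 1.404 − 0.212 = 1.19 m from the right end.

x ≈ 1.19 m from the right end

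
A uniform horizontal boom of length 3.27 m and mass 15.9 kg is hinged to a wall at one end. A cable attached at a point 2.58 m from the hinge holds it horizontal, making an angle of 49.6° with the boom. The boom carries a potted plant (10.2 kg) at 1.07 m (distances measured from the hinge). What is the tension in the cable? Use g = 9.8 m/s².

Choose the hinge as the axis so the unknown hinge reaction has zero arm there.
Beam weight: 15.9 × 9.8 = 155.8 N down at 1.635 m → arm 1.635 m, τ = 155.8 × 1.635 = 254.7 N·m clockwise.
Potted plant: 10.2 × 9.8 = 99.96 N down at 1.07 m → arm 1.07 m, τ = 99.96 × 1.07 = 107 N·m clockwise.
Total clockwise load moment = 361.7 N·m.
The cable tension T acts at 2.58 m; only its component perpendicular to the boom, T sinθ, produces torque. sin 49.6° = 0.7615.
Στ = 0 ⇒ T × 2.58 × 0.7615 = 361.7 ⇒ T = 361.7 / 1.965 = 184 N.

T ≈ 184 N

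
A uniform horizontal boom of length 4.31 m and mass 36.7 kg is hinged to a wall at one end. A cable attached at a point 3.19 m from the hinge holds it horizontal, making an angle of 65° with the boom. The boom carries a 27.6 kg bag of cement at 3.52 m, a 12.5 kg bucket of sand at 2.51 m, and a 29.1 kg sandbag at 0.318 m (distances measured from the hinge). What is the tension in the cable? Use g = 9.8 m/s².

T ≈ 735 N

Choose the hinge as the axis so the unknown hinge reaction has zero arm there.
Beam weight: 36.7 × 9.8 = 359.7 N down at 2.155 m → arm 2.155 m, τ = 359.7 × 2.155 = 775.2 N·m clockwise.
Bag of cement: 27.6 × 9.8 = 270.5 N down at 3.52 m → arm 3.52 m, τ = 270.5 × 3.52 = 952.2 N·m clockwise.
Bucket of sand: 12.5 × 9.8 = 122.5 N down at 2.51 m → arm 2.51 m, τ = 122.5 × 2.51 = 307.5 N·m clockwise.
Sandbag: 29.1 × 9.8 = 285.2 N down at 0.318 m → arm 0.318 m, τ = 285.2 × 0.318 = 90.69 N·m clockwise.
Total clockwise load moment = 2126 N·m.
The cable tension T acts at 3.19 m; only its component perpendicular to the boom, T sinθ, produces torque. sin 65° = 0.9063.
Setting net torque to zero: T × 3.19 × 0.9063 = 2126 → T = 2126 / 2.891 = 735 N.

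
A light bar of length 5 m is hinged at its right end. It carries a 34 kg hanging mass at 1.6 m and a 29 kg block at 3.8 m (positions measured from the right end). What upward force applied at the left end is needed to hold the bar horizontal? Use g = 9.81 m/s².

F ≈ 323 N

Sum moments about the right end (the unknown pivot reaction has zero arm there).
Hanging mass: 34 × 9.81 = 333.5 N down at 1.6 m → arm 1.6 m, τ = 333.5 × 1.6 = 533.6 N·m counterclockwise.
Block: 29 × 9.81 = 284.5 N down at 3.8 m → arm 3.8 m, τ = 284.5 × 3.8 = 1081 N·m counterclockwise.
Net moment of the loads = 1615 N·m counterclockwise.
The upward force F acts at the left end, arm 5 m, giving F × 5 clockwise.
Στ = 0 ⇒ F × 5 = 1615 ⇒ F = 1615 / 5 = 323 N.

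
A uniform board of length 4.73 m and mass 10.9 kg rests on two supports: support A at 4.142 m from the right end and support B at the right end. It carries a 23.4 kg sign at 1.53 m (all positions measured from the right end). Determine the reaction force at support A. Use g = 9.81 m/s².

Choose support B as the axis so its reaction then has zero moment arm.
Beam weight: 10.9 × 9.81 = 106.9 N down at 2.365 m → arm 2.365 m, τ = 106.9 × 2.365 = 252.8 N·m counterclockwise.
Sign: 23.4 × 9.81 = 229.6 N down at 1.53 m → arm 1.53 m, τ = 229.6 × 1.53 = 351.3 N·m counterclockwise.
Net load moment about support B = 604.1 N·m counterclockwise.
Reaction R at support A is upward at 4.142 m, arm 4.142 m → moment R × 4.142 clockwise.
Στ = 0 ⇒ R × 4.142 = 604.1 ⇒ R = 146 N.

R_A ≈ 146 N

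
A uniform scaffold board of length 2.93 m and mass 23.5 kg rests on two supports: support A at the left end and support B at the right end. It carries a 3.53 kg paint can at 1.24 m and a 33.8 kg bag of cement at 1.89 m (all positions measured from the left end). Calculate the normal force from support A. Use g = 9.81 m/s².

R_A ≈ 253 N

About support B:
Beam weight: 23.5 × 9.81 = 230.5 N down at 1.465 m → arm 1.465 m, τ = 230.5 × 1.465 = 337.7 N·m counterclockwise.
Paint can: 3.53 × 9.81 = 34.63 N down at 1.24 m → arm 1.69 m, τ = 34.63 × 1.69 = 58.52 N·m counterclockwise.
Bag of cement: 33.8 × 9.81 = 331.6 N down at 1.89 m → arm 1.04 m, τ = 331.6 × 1.04 = 344.9 N·m counterclockwise.
Net load moment about support B = 741.1 N·m counterclockwise.
Reaction R at support A is upward at 0 m, arm 2.93 m → moment R × 2.93 clockwise.
For rotational equilibrium, R × 2.93 = 741.1, so R = 253 N.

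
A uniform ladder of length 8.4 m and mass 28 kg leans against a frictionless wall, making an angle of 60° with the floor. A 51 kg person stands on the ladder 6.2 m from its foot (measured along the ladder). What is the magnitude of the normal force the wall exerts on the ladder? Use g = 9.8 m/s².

N_wall ≈ 292 N

Choose the foot of the ladder as the axis so the floor normal and friction both act there and drop out.
Ladder weight 28×9.8 = 274.4 N acts at 4.2 m along the ladder; its horizontal arm is 4.2·cos60° = 2.1 m → τ = 576.2 N·m clockwise.
Person: 51×9.8 = 499.8 N at 6.2 m → arm 3.1 m → τ = 1549 N·m clockwise.
Wall normal N acts horizontally at the top; its moment arm is the height L sinθ = 8.4·sin60° = 7.275 m, counterclockwise.
Balancing moments: N × 7.275 = 2125, giving N = 292 N.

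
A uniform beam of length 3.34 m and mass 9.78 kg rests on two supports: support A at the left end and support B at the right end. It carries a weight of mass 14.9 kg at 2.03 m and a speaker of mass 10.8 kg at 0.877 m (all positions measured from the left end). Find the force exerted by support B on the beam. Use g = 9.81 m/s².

R_B ≈ 165 N

Choose support A as the axis so its reaction then has zero moment arm.
Beam weight: 9.78 × 9.81 = 95.94 N down at 1.67 m → arm 1.67 m, τ = 95.94 × 1.67 = 160.2 N·m clockwise.
Weight: 14.9 × 9.81 = 146.2 N down at 2.03 m → arm 2.03 m, τ = 146.2 × 2.03 = 296.8 N·m clockwise.
Speaker: 10.8 × 9.81 = 105.9 N down at 0.877 m → arm 0.877 m, τ = 105.9 × 0.877 = 92.87 N·m clockwise.
Net load moment about support A = 549.9 N·m clockwise.
Reaction R at support B is upward at 3.34 m, arm 3.34 m → moment R × 3.34 counterclockwise.
For rotational equilibrium, R × 3.34 = 549.9, so R = 165 N.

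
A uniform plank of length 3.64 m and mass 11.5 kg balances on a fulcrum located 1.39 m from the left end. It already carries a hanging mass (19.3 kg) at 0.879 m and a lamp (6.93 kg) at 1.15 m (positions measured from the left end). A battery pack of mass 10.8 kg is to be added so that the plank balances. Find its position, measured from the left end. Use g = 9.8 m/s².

Take moments about the fulcrum (at 1.39 m from the left end).
Beam weight: 11.5 × 9.8 = 112.7 N down at 1.82 m → arm 0.43 m, τ = 112.7 × 0.43 = 48.46 N·m clockwise.
Hanging mass: 19.3 × 9.8 = 189.1 N down at 0.879 m → arm 0.511 m, τ = 189.1 × 0.511 = 96.63 N·m counterclockwise.
Lamp: 6.93 × 9.8 = 67.91 N down at 1.15 m → arm 0.24 m, τ = 67.91 × 0.24 = 16.3 N·m counterclockwise.
Net moment of existing loads = 64.47 N·m counterclockwise.
The battery pack weighs 10.8 × 9.8 = 105.8 N and must supply an equal clockwise moment, so its lever arm about the fulcrum is 64.47 / 105.8 = 0.609 m.
That puts it at 1.39 + 0.609 = 2 m from the left end.

x ≈ 2 m from the left end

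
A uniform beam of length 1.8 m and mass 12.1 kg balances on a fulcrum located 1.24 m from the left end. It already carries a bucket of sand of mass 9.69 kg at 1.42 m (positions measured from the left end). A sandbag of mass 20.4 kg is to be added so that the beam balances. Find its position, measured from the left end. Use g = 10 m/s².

Sum moments about the fulcrum (at 1.24 m from the left end) (the support reaction has zero arm there).
Beam weight: 12.1 × 10 = 121 N down at 0.9 m → arm 0.34 m, τ = 121 × 0.34 = 41.14 N·m counterclockwise.
Bucket of sand: 9.69 × 10 = 96.9 N down at 1.42 m → arm 0.18 m, τ = 96.9 × 0.18 = 17.44 N·m clockwise.
Net moment of existing loads = 23.7 N·m counterclockwise.
The sandbag weighs 20.4 × 10 = 204 N and must supply an equal clockwise moment, so its lever arm about the fulcrum is 23.7 / 204 = 0.116 m.
That puts it at 1.24 + 0.116 = 1.36 m from the left end.

x ≈ 1.36 m from the left end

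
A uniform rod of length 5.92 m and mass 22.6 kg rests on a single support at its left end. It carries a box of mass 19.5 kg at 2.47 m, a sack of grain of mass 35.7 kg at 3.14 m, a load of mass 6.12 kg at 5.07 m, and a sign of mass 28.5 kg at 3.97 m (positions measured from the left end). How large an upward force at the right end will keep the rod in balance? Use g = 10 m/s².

Take moments about the left end.
Beam weight: 22.6 × 10 = 226 N down at 2.96 m → arm 2.96 m, τ = 226 × 2.96 = 669 N·m clockwise.
Box: 19.5 × 10 = 195 N down at 2.47 m → arm 2.47 m, τ = 195 × 2.47 = 481.7 N·m clockwise.
Sack of grain: 35.7 × 10 = 357 N down at 3.14 m → arm 3.14 m, τ = 357 × 3.14 = 1121 N·m clockwise.
Load: 6.12 × 10 = 61.2 N down at 5.07 m → arm 5.07 m, τ = 61.2 × 5.07 = 310.3 N·m clockwise.
Sign: 28.5 × 10 = 285 N down at 3.97 m → arm 3.97 m, τ = 285 × 3.97 = 1131 N·m clockwise.
Net moment of the loads = 3713 N·m clockwise.
The upward force F acts at the right end, arm 5.92 m, giving F × 5.92 counterclockwise.
Στ = 0 ⇒ F × 5.92 = 3713 ⇒ F = 3713 / 5.92 = 627 N.

F ≈ 627 N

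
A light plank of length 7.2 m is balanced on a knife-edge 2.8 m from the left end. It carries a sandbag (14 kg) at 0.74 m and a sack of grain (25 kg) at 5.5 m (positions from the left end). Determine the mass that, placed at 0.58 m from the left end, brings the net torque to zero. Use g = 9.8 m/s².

Sum moments about the knife-edge (at 2.8 m from the left end) (the support reaction has zero arm there).
Sandbag: 14 × 9.8 = 137.2 N down at 0.74 m → arm 2.06 m, τ = 137.2 × 2.06 = 282.6 N·m counterclockwise.
Sack of grain: 25 × 9.8 = 245 N down at 5.5 m → arm 2.7 m, τ = 245 × 2.7 = 661.5 N·m clockwise.
Net moment of known loads = 378.9 N·m clockwise.
An unknown mass m at 0.58 m has arm 2.22 m; its moment is m·g·2.22 counterclockwise.
Setting net torque to zero: m × 9.8 × 2.22 = 378.9 → m = 378.9 / (9.8 × 2.22) = 17.4 kg.

m ≈ 17.4 kg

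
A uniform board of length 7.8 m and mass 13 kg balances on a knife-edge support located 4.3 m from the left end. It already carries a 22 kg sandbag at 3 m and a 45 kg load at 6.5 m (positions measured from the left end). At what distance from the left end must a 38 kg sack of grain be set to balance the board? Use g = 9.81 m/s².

x ≈ 2.58 m from the left end

Choose the knife-edge support (at 4.3 m from the left end) as the axis so the support reaction has zero arm there.
Beam weight: 13 × 9.81 = 127.5 N down at 3.9 m → arm 0.4 m, τ = 127.5 × 0.4 = 51 N·m counterclockwise.
Sandbag: 22 × 9.81 = 215.8 N down at 3 m → arm 1.3 m, τ = 215.8 × 1.3 = 280.5 N·m counterclockwise.
Load: 45 × 9.81 = 441.5 N down at 6.5 m → arm 2.2 m, τ = 441.5 × 2.2 = 971.3 N·m clockwise.
Net moment of existing loads = 639.8 N·m clockwise.
The sack of grain weighs 38 × 9.81 = 372.8 N and must supply an equal counterclockwise moment, so its lever arm about the knife-edge support is 639.8 / 372.8 = 1.72 m.
That puts it at 4.3 − 1.72 = 2.58 m from the left end.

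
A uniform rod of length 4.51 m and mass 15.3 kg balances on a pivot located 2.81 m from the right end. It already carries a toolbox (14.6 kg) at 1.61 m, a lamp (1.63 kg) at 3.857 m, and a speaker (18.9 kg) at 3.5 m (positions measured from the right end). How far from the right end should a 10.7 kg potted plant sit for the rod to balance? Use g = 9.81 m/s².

Take moments about the pivot (at 2.81 m from the right end).
Beam weight: 15.3 × 9.81 = 150.1 N down at 2.255 m → arm 0.555 m, τ = 150.1 × 0.555 = 83.31 N·m clockwise.
Toolbox: 14.6 × 9.81 = 143.2 N down at 1.61 m → arm 1.2 m, τ = 143.2 × 1.2 = 171.8 N·m clockwise.
Lamp: 1.63 × 9.81 = 15.99 N down at 3.857 m → arm 1.047 m, τ = 15.99 × 1.047 = 16.74 N·m counterclockwise.
Speaker: 18.9 × 9.81 = 185.4 N down at 3.5 m → arm 0.69 m, τ = 185.4 × 0.69 = 127.9 N·m counterclockwise.
Net moment of existing loads = 110.5 N·m clockwise.
The potted plant weighs 10.7 × 9.81 = 105 N and must supply an equal counterclockwise moment, so its lever arm about the pivot is 110.5 / 105 = 1.05 m.
That puts it at 2.81 + 1.05 = 3.86 m from the right end.

x ≈ 3.86 m from the right end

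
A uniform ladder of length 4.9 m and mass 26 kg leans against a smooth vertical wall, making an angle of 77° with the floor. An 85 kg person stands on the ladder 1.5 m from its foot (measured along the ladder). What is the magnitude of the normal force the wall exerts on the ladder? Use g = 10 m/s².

Taking torques about the foot of the ladder:
Ladder weight 26×10 = 260 N acts at 2.45 m along the ladder; its horizontal arm is 2.45·cos77° = 0.5511 m → τ = 143.3 N·m clockwise.
Person: 85×10 = 850 N at 1.5 m → arm 0.3374 m → τ = 286.8 N·m clockwise.
Wall normal N acts horizontally at the top; its moment arm is the height L sinθ = 4.9·sin77° = 4.774 m, counterclockwise.
Balancing moments: N × 4.774 = 430.1, giving N = 90.1 N.

N_wall ≈ 90.1 N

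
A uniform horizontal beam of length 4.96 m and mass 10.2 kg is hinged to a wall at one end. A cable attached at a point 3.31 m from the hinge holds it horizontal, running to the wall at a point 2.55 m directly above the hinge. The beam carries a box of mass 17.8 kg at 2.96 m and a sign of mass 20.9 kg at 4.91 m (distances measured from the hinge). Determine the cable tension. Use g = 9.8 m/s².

T ≈ 876 N

About the hinge:
Beam weight: 10.2 × 9.8 = 99.96 N down at 2.48 m → arm 2.48 m, τ = 99.96 × 2.48 = 247.9 N·m clockwise.
Box: 17.8 × 9.8 = 174.4 N down at 2.96 m → arm 2.96 m, τ = 174.4 × 2.96 = 516.2 N·m clockwise.
Sign: 20.9 × 9.8 = 204.8 N down at 4.91 m → arm 4.91 m, τ = 204.8 × 4.91 = 1006 N·m clockwise.
Total clockwise load moment = 1770 N·m.
The cable tension T acts at 3.31 m; only its component perpendicular to the beam, T sinθ, produces torque. sinθ = h/√(h²+d²) = 2.55/√(2.55²+3.31²) = 0.6103.
Setting net torque to zero: T × 3.31 × 0.6103 = 1770 → T = 1770 / 2.02 = 876 N.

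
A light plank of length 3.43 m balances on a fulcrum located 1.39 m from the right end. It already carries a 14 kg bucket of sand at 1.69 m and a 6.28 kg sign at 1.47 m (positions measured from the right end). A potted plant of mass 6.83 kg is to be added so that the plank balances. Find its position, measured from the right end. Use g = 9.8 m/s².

x ≈ 0.702 m from the right end

Taking torques about the fulcrum (at 1.39 m from the right end):
Bucket of sand: 14 × 9.8 = 137.2 N down at 1.69 m → arm 0.3 m, τ = 137.2 × 0.3 = 41.16 N·m counterclockwise.
Sign: 6.28 × 9.8 = 61.54 N down at 1.47 m → arm 0.08 m, τ = 61.54 × 0.08 = 4.923 N·m counterclockwise.
Net moment of existing loads = 46.08 N·m counterclockwise.
The potted plant weighs 6.83 × 9.8 = 66.93 N and must supply an equal clockwise moment, so its lever arm about the fulcrum is 46.08 / 66.93 = 0.688 m.
That puts it at 1.39 − 0.688 = 0.702 m from the right end.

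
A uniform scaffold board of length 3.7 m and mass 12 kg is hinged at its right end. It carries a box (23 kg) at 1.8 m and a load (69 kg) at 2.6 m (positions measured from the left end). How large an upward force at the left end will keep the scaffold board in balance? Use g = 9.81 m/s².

F ≈ 376 N

Taking torques about the right end:
Beam weight: 12 × 9.81 = 117.7 N down at 1.85 m → arm 1.85 m, τ = 117.7 × 1.85 = 217.7 N·m counterclockwise.
Box: 23 × 9.81 = 225.6 N down at 1.8 m → arm 1.9 m, τ = 225.6 × 1.9 = 428.6 N·m counterclockwise.
Load: 69 × 9.81 = 676.9 N down at 2.6 m → arm 1.1 m, τ = 676.9 × 1.1 = 744.6 N·m counterclockwise.
Net moment of the loads = 1391 N·m counterclockwise.
The upward force F acts at the left end, arm 3.7 m, giving F × 3.7 clockwise.
Setting net torque to zero: F × 3.7 = 1391 → F = 1391 / 3.7 = 376 N.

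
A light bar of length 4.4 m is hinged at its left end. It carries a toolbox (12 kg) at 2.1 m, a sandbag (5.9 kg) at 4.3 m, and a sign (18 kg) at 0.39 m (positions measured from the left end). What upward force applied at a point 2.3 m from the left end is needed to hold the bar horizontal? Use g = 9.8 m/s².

F ≈ 245 N

Taking torques about the left end:
Toolbox: 12 × 9.8 = 117.6 N down at 2.1 m → arm 2.1 m, τ = 117.6 × 2.1 = 247 N·m clockwise.
Sandbag: 5.9 × 9.8 = 57.82 N down at 4.3 m → arm 4.3 m, τ = 57.82 × 4.3 = 248.6 N·m clockwise.
Sign: 18 × 9.8 = 176.4 N down at 0.39 m → arm 0.39 m, τ = 176.4 × 0.39 = 68.8 N·m clockwise.
Net moment of the loads = 564.4 N·m clockwise.
The upward force F acts at a point 2.3 m from the left end, arm 2.3 m, giving F × 2.3 counterclockwise.
Setting net torque to zero: F × 2.3 = 564.4 → F = 564.4 / 2.3 = 245 N.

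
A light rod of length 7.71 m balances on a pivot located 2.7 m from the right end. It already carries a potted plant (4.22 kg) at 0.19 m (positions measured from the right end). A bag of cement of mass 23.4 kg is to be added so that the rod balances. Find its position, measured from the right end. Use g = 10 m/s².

x ≈ 3.15 m from the right end

Take moments about the pivot (at 2.7 m from the right end).
Potted plant: 4.22 × 10 = 42.2 N down at 0.19 m → arm 2.51 m, τ = 42.2 × 2.51 = 105.9 N·m clockwise.
Net moment of existing loads = 105.9 N·m clockwise.
The bag of cement weighs 23.4 × 10 = 234 N and must supply an equal counterclockwise moment, so its lever arm about the pivot is 105.9 / 234 = 0.453 m.
That puts it at 2.7 + 0.453 = 3.15 m from the right end.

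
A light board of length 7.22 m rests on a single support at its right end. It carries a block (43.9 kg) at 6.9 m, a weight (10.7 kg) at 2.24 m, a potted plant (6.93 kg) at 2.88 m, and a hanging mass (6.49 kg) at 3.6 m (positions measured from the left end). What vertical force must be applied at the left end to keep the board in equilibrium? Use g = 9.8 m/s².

F ≈ 164 N

Sum moments about the right end (the unknown pivot reaction has zero arm there).
Block: 43.9 × 9.8 = 430.2 N down at 6.9 m → arm 0.32 m, τ = 430.2 × 0.32 = 137.7 N·m counterclockwise.
Weight: 10.7 × 9.8 = 104.9 N down at 2.24 m → arm 4.98 m, τ = 104.9 × 4.98 = 522.4 N·m counterclockwise.
Potted plant: 6.93 × 9.8 = 67.91 N down at 2.88 m → arm 4.34 m, τ = 67.91 × 4.34 = 294.7 N·m counterclockwise.
Hanging mass: 6.49 × 9.8 = 63.6 N down at 3.6 m → arm 3.62 m, τ = 63.6 × 3.62 = 230.2 N·m counterclockwise.
Net moment of the loads = 1185 N·m counterclockwise.
The upward force F acts at the left end, arm 7.22 m, giving F × 7.22 clockwise.
Setting net torque to zero: F × 7.22 = 1185 → F = 1185 / 7.22 = 164 N.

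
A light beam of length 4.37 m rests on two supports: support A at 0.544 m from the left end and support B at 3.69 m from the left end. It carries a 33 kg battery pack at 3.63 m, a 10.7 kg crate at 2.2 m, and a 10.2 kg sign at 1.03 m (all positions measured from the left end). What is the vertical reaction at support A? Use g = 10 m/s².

About support B:
Battery pack: 33 × 10 = 330 N down at 3.63 m → arm 0.06 m, τ = 330 × 0.06 = 19.8 N·m counterclockwise.
Crate: 10.7 × 10 = 107 N down at 2.2 m → arm 1.49 m, τ = 107 × 1.49 = 159.4 N·m counterclockwise.
Sign: 10.2 × 10 = 102 N down at 1.03 m → arm 2.66 m, τ = 102 × 2.66 = 271.3 N·m counterclockwise.
Net load moment about support B = 450.5 N·m counterclockwise.
Reaction R at support A is upward at 0.544 m, arm 3.146 m → moment R × 3.146 clockwise.
Setting net torque to zero: R × 3.146 = 450.5 → R = 143 N.

R_A ≈ 143 N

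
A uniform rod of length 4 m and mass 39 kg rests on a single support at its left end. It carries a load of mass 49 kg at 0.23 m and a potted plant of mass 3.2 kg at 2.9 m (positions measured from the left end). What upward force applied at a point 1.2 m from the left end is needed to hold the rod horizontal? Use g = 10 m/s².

F ≈ 821 N

About the left end:
Beam weight: 39 × 10 = 390 N down at 2 m → arm 2 m, τ = 390 × 2 = 780 N·m clockwise.
Load: 49 × 10 = 490 N down at 0.23 m → arm 0.23 m, τ = 490 × 0.23 = 112.7 N·m clockwise.
Potted plant: 3.2 × 10 = 32 N down at 2.9 m → arm 2.9 m, τ = 32 × 2.9 = 92.8 N·m clockwise.
Net moment of the loads = 985.5 N·m clockwise.
The upward force F acts at a point 1.2 m from the left end, arm 1.2 m, giving F × 1.2 counterclockwise.
Στ = 0 ⇒ F × 1.2 = 985.5 ⇒ F = 985.5 / 1.2 = 821 N.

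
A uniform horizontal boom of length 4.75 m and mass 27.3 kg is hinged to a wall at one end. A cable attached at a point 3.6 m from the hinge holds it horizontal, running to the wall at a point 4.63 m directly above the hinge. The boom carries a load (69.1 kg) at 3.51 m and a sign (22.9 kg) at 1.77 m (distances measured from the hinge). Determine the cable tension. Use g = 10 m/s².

T ≈ 1220 N

Taking torques about the hinge:
Beam weight: 27.3 × 10 = 273 N down at 2.375 m → arm 2.375 m, τ = 273 × 2.375 = 648.4 N·m clockwise.
Load: 69.1 × 10 = 691 N down at 3.51 m → arm 3.51 m, τ = 691 × 3.51 = 2425 N·m clockwise.
Sign: 22.9 × 10 = 229 N down at 1.77 m → arm 1.77 m, τ = 229 × 1.77 = 405.3 N·m clockwise.
Total clockwise load moment = 3479 N·m.
The cable tension T acts at 3.6 m; only its component perpendicular to the boom, T sinθ, produces torque. sinθ = h/√(h²+d²) = 4.63/√(4.63²+3.6²) = 0.7894.
For rotational equilibrium, T × 3.6 × 0.7894 = 3479, so T = 3479 / 2.842 = 1220 N.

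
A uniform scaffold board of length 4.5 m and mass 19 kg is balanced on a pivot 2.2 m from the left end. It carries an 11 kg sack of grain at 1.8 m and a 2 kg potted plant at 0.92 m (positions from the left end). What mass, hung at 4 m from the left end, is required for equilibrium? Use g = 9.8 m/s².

m ≈ 3.34 kg

Taking torques about the pivot (at 2.2 m from the left end):
Beam weight: 19 × 9.8 = 186.2 N down at 2.25 m → arm 0.05 m, τ = 186.2 × 0.05 = 9.31 N·m clockwise.
Sack of grain: 11 × 9.8 = 107.8 N down at 1.8 m → arm 0.4 m, τ = 107.8 × 0.4 = 43.12 N·m counterclockwise.
Potted plant: 2 × 9.8 = 19.6 N down at 0.92 m → arm 1.28 m, τ = 19.6 × 1.28 = 25.09 N·m counterclockwise.
Net moment of known loads = 58.9 N·m counterclockwise.
An unknown mass m at 4 m has arm 1.8 m; its moment is m·g·1.8 clockwise.
Balancing moments: m × 9.8 × 1.8 = 58.9, giving m = 58.9 / (9.8 × 1.8) = 3.34 kg.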